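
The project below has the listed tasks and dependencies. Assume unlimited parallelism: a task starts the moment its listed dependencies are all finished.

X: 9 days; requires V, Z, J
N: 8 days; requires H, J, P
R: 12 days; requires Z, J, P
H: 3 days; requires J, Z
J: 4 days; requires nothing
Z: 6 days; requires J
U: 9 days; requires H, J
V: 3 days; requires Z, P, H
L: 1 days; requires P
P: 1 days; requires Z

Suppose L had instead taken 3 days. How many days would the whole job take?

25

Critical path before the change: J→Z→H→V→X = 4+6+3+3+9 = 25 giving 25 days.
L has 13 days of float (longest path through it is 12).
No other chain overtakes it, so the finish is 25 days.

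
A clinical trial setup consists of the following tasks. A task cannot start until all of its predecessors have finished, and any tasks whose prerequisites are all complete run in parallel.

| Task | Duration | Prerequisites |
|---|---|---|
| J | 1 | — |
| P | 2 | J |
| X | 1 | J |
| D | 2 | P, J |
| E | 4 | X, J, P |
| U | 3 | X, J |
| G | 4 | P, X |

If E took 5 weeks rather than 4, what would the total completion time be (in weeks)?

8

The binding path is J→P→E = 1+2+4 = 7; finish at 7 weeks.
E lies on that path, so at 5 weeks the path becomes 8 weeks.
The critical path is still J→P→E; finish is now 8 weeks.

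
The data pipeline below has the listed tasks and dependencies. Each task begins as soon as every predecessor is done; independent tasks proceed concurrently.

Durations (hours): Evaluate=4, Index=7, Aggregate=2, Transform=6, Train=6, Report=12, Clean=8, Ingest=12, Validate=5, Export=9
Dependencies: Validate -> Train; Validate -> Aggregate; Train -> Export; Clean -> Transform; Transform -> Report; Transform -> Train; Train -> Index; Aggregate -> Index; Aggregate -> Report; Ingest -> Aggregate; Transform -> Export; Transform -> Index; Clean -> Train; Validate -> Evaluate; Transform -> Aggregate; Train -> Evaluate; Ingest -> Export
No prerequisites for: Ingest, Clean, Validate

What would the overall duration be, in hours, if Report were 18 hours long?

34

Critical path before the change: Clean→Transform→Train→Export = 8+6+6+9 = 29 giving 29 hours.
Report has 1 hour of float (longest path through it is 28).
New critical path: Clean→Transform→Aggregate→Report = 8+6+2+18 = 34 ⇒ 34 hours.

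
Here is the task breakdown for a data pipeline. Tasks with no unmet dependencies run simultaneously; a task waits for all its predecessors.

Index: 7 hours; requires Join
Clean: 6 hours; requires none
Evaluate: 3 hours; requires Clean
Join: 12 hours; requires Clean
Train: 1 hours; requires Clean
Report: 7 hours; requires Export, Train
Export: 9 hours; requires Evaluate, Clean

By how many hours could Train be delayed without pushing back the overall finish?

11

The longest chain is Clean→Join→Index = 6+12+7 = 25; overall finish 25 hours.
Train finishes as early as 7 and must finish by 18.
Float = 25 − 14 = 11.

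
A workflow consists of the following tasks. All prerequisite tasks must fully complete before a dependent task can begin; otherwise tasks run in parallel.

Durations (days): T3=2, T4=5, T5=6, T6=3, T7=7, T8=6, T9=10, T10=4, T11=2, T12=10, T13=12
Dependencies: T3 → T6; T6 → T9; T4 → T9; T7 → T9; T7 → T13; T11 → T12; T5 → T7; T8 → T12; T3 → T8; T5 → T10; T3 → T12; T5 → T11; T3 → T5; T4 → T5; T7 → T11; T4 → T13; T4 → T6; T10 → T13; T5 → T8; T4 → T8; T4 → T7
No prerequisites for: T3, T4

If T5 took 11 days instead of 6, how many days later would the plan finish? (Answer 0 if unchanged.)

5

Baseline: T4→T5→T7→T11→T12 = 5+6+7+2+10 = 30 → 30 days.
T5 lies on that path, so at 11 days the path becomes 35 days.
No other chain overtakes it, so the finish is 35 days.
Change in finish: 35 − 30 = +5 days.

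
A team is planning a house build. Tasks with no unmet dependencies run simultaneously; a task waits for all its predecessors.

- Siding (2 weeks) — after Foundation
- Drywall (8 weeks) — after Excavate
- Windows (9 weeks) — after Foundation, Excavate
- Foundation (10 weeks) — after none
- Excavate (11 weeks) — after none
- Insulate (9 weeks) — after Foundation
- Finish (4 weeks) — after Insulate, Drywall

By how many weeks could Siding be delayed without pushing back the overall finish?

11

Critical path: Excavate→Drywall→Finish = 11+8+4 = 23, so the finish is 23 weeks.
The longest chain containing Siding totals 12 weeks.
Slack of Siding = 21 − 10 = 11 weeks.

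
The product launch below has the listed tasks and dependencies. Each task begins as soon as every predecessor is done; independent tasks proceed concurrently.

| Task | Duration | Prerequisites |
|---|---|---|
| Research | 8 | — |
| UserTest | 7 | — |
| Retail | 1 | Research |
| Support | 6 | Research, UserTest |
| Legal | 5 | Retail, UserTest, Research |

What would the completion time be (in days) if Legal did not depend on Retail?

14

Original critical path: Research→Retail→Legal = 8+1+5 = 14 ⇒ 14 days.
Without Retail→Legal, Legal's earliest start moves from 9 to 8.
The longest chain is now Research→Support = 8+6 = 14, so the product launch takes 14 days.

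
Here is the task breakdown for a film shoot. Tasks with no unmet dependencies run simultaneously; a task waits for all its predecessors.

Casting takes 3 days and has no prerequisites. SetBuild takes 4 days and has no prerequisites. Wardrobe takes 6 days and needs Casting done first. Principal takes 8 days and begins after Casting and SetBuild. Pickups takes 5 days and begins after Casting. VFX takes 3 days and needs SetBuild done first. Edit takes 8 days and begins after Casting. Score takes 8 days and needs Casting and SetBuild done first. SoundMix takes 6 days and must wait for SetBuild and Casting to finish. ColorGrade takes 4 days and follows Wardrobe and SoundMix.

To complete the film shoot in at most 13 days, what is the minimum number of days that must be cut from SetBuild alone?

Current finish: 14 days; target: 13.
SetBuild is on every critical path, so each day cut from SetBuild cuts the finish by one (this holds down to a finish of 13).
Need 14 − 13 = 1 day off SetBuild → SetBuild becomes 3 days, finish becomes 13.

1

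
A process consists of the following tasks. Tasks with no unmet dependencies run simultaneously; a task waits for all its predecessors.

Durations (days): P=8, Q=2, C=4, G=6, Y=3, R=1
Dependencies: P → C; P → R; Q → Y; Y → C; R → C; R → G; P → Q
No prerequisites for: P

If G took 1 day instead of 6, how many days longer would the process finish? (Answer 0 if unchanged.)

Baseline: P→Q→Y→C = 8+2+3+4 = 17 → 17 days.
G has 2 days of float (longest path through it is 15).
The critical path is still P→Q→Y→C; finish is now 17 days.
Change in finish: 17 − 17 = +0 days.

0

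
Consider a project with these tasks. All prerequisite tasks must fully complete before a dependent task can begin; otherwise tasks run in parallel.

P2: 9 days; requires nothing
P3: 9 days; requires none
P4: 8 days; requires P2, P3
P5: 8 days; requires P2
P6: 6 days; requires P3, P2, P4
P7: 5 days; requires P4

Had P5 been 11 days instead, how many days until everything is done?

23

As given, the longest chain is P2→P4→P6 = 9+8+6 = 23, so the finish is 23 days.
P5 has 6 days of float (longest path through it is 17).
The critical path is still P2→P4→P6; finish is now 23 days.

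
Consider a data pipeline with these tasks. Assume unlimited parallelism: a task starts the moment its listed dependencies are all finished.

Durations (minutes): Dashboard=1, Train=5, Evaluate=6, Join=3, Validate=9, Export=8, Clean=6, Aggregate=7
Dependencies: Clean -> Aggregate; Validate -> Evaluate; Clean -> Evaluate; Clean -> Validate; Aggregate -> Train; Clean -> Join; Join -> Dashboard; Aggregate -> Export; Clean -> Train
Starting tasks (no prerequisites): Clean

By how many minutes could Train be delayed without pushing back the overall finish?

The longest chain is Clean→Validate→Evaluate = 6+9+6 = 21; overall finish 21 minutes.
Longest path through Train: 18 minutes (earliest finish 18, latest finish 21).
Float = 21 − 18 = 3.

3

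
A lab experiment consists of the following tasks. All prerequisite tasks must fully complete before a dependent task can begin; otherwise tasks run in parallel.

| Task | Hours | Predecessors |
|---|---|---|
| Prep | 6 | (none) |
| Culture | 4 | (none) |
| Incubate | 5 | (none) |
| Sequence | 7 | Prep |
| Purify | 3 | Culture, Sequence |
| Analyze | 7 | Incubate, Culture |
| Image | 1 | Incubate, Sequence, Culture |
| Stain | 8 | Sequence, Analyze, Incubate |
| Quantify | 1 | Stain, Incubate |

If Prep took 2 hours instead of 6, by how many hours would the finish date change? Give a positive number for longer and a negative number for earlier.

The binding path is Prep→Sequence→Stain→Quantify = 6+7+8+1 = 22; finish at 22 hours.
Prep is on the critical path; changing it to 2 makes that path 18 hours.
New critical path: Incubate→Analyze→Stain→Quantify = 5+7+8+1 = 21 ⇒ 21 hours.
Change in finish: 21 − 22 = -1 hours.

-1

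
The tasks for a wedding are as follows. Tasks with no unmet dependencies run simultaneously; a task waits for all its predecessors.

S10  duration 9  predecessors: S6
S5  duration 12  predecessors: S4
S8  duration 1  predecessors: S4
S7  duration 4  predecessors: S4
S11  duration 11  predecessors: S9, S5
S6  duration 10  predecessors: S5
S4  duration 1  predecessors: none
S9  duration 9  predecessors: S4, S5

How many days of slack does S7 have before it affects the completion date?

Critical path: S4→S5→S9→S11 = 1+12+9+11 = 33, so the finish is 33 days.
S7 finishes as early as 5 and must finish by 33.
So S7 can slip 33 − 5 = 28 days.

28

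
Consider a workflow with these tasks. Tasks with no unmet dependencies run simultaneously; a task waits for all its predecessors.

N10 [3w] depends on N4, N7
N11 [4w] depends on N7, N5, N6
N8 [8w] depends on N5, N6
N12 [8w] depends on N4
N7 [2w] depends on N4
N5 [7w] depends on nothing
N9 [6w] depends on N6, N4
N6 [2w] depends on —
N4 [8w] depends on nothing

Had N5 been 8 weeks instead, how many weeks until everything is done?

Critical path before the change: N4→N12 = 8+8 = 16 giving 16 weeks.
N5 is off the critical path — its longest chain is 15 weeks, giving 1 of slack.
No other chain overtakes it, so the finish is 16 weeks.

16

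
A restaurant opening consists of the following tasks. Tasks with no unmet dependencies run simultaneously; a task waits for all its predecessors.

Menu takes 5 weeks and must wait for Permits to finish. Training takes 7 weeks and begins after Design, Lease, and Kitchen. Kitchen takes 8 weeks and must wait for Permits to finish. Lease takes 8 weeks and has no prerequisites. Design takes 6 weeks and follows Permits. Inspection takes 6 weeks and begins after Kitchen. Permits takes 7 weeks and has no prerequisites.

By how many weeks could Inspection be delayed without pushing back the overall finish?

1

Critical path: Permits→Kitchen→Training = 7+8+7 = 22, so the finish is 22 weeks.
The longest chain containing Inspection totals 21 weeks.
Slack of Inspection = 16 − 15 = 1 week.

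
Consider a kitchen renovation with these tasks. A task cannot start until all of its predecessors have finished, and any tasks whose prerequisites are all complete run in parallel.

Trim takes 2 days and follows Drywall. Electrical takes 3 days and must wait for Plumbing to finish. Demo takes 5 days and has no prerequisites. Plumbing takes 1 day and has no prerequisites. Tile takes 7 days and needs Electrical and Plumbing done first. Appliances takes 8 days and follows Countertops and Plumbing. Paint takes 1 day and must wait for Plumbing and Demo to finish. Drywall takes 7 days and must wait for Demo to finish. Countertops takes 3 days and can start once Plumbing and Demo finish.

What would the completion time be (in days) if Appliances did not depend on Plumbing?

16

Before: longest chain Demo→Countertops→Appliances = 5+3+8 = 16, finish 16.
Dropping Plumbing→Appliances doesn't change Appliances's earliest start (8); another predecessor still binds.
New critical path: Demo→Countertops→Appliances = 5+3+8 = 16 ⇒ 16 days.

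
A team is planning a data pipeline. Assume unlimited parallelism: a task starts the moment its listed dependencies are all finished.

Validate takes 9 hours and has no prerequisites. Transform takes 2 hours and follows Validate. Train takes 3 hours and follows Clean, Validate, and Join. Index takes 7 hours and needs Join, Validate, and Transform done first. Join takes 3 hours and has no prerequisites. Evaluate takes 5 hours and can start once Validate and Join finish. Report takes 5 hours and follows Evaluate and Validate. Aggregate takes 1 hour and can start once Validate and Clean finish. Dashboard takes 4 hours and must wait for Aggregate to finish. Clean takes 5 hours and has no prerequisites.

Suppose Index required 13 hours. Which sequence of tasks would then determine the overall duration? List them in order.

Validate, Transform, Index

The binding path is Validate→Evaluate→Report = 9+5+5 = 19; finish at 19 hours.
The longest path through Index is only 18 hours, so Index has float 1.
The binding chain switches to Validate→Transform→Index = 9+2+13 = 24; finish 24 hours.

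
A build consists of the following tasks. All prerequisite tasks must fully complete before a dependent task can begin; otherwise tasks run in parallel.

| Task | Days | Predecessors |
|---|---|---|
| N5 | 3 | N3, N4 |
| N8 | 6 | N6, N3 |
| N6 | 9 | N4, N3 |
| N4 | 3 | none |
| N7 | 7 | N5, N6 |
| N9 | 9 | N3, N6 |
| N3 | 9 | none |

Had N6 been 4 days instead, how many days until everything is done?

As given, the longest chain is N3→N6→N9 = 9+9+9 = 27, so the finish is 27 days.
Since N6 is critical, the -5 change carries straight to that chain (now 22 days).
No other chain overtakes it, so the finish is 22 days.

22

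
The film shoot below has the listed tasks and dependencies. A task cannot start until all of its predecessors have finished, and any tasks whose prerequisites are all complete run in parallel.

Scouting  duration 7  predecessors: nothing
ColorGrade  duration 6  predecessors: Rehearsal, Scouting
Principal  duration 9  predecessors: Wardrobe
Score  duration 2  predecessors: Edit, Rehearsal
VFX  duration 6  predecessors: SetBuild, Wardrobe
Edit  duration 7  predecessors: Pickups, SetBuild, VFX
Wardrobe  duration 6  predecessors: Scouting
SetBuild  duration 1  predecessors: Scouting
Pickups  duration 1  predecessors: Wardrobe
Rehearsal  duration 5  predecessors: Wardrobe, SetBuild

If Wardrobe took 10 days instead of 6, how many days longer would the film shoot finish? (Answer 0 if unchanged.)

4

Baseline: Scouting→Wardrobe→VFX→Edit→Score = 7+6+6+7+2 = 28 → 28 days.
Wardrobe lies on that path, so at 10 days the path becomes 32 days.
No other chain overtakes it, so the finish is 32 days.
Change in finish: 32 − 28 = +4 days.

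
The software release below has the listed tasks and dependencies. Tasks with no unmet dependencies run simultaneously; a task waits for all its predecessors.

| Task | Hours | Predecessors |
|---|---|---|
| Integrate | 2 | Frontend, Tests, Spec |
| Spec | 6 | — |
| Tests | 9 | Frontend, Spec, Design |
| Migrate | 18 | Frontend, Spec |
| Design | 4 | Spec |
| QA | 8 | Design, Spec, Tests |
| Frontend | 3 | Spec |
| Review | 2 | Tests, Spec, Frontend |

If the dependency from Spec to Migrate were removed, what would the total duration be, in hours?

27

With the dependency in place, Spec→Design→Tests→QA = 6+4+9+8 = 27 sets the finish at 27 hours.
Dropping Spec→Migrate doesn't change Migrate's earliest start (9); another predecessor still binds.
New critical path: Spec→Design→Tests→QA = 6+4+9+8 = 27 ⇒ 27 hours.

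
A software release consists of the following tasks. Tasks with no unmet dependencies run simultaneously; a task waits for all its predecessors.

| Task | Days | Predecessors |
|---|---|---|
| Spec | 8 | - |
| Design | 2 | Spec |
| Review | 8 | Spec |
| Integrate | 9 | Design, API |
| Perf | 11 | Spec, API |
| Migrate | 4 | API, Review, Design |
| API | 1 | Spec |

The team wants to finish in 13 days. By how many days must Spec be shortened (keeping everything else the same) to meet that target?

Current finish: 20 days; target: 13.
Spec is on every critical path, so each day cut from Spec cuts the finish by one (this holds down to a finish of 13).
Need 20 − 13 = 7 days off Spec → Spec becomes 1 day, finish becomes 13.

7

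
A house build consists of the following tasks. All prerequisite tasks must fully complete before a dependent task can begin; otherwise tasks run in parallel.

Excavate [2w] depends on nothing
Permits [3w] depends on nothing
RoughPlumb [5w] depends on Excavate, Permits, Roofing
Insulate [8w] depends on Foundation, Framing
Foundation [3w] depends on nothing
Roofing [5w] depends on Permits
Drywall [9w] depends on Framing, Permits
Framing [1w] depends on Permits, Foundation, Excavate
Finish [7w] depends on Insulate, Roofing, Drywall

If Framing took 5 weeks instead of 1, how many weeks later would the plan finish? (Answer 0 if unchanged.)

Actual critical path: Permits→Framing→Drywall→Finish = 3+1+9+7 = 20 ⇒ 20 weeks.
Framing is on the critical path; changing it to 5 makes that path 24 weeks.
That remains the longest chain; total 24 weeks.
Change in finish: 24 − 20 = +4 weeks.

4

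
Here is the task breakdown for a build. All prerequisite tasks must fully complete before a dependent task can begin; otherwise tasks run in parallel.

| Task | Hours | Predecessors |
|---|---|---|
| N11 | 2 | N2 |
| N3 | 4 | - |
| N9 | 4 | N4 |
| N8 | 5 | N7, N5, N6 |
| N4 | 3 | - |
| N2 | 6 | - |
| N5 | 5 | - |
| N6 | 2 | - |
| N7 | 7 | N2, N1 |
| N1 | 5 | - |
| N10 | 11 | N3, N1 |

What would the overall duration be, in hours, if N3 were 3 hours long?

18

The binding path is N2→N7→N8 = 6+7+5 = 18; finish at 18 hours.
The longest path through N3 is only 15 hours, so N3 has float 3.
No other chain overtakes it, so the finish is 18 hours.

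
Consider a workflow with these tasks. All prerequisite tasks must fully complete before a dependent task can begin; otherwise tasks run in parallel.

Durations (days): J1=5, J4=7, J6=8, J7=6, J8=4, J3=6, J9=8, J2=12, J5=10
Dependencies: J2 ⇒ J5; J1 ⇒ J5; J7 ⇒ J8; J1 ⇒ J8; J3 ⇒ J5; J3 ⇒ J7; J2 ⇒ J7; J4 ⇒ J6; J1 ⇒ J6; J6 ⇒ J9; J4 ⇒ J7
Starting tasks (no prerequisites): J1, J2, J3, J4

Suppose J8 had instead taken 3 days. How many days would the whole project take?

The binding path is J4→J6→J9 = 7+8+8 = 23; finish at 23 days.
J8 is off the critical path — its longest chain is 22 days, giving 1 of slack.
The critical path is still J4→J6→J9; finish is now 23 days.

23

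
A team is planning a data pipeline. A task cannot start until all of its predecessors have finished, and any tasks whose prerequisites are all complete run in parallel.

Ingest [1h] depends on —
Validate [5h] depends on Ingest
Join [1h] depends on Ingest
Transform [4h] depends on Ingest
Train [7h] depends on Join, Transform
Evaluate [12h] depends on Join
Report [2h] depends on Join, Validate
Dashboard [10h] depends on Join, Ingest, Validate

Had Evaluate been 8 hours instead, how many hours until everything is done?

16

As given, the longest chain is Ingest→Validate→Dashboard = 1+5+10 = 16, so the finish is 16 hours.
Evaluate is off the critical path — its longest chain is 14 hours, giving 2 of slack.
That remains the longest chain; total 16 hours.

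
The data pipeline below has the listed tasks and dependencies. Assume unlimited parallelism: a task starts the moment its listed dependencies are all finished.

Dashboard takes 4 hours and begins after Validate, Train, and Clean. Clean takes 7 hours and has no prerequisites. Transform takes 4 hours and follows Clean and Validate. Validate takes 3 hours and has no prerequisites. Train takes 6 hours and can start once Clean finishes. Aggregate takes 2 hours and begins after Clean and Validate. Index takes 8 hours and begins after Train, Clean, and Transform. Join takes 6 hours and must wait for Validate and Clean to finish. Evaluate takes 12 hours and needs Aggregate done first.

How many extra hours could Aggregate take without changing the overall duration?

0

Clean→Aggregate→Evaluate = 7+2+12 = 21 sets the makespan at 21 hours.
Aggregate finishes as early as 9 and must finish by 9.
Slack of Aggregate = 7 − 7 = 0 hours.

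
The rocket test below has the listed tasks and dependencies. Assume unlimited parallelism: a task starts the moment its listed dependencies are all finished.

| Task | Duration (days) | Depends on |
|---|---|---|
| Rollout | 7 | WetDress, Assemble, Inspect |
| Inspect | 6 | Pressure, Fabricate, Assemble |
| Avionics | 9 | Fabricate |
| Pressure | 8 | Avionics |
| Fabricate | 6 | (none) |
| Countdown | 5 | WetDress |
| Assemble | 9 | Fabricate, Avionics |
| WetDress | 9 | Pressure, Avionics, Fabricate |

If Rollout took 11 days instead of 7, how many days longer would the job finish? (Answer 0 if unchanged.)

4

Actual critical path: Fabricate→Avionics→Pressure→WetDress→Rollout = 6+9+8+9+7 = 39 ⇒ 39 days.
Rollout lies on that path, so at 11 days the path becomes 43 days.
That remains the longest chain; total 43 days.
Change in finish: 43 − 39 = +4 days.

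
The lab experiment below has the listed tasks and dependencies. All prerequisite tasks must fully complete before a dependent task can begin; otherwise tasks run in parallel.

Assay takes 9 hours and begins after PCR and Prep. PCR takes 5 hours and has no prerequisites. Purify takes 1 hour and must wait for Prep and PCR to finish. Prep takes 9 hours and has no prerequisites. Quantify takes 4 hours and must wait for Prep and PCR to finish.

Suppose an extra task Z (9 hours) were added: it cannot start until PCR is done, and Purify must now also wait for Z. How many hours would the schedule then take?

Originally the schedule takes 18 hours.
With Z inserted, Purify now waits for max(Prep, PCR, Z).
New critical path: Prep→Assay = 9+9 = 18 ⇒ 18 hours.

18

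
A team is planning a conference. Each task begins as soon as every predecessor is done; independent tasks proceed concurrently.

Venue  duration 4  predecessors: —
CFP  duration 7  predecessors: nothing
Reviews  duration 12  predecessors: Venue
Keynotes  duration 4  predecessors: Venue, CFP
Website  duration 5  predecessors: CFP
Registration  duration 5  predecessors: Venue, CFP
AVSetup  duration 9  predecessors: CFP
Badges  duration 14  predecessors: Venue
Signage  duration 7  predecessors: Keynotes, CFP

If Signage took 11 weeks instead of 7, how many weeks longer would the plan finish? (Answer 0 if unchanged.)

4

Critical path before the change: CFP→Keynotes→Signage = 7+4+7 = 18 giving 18 weeks.
Since Signage is critical, the +4 change carries straight to that chain (now 22 weeks).
No other chain overtakes it, so the finish is 22 weeks.
Change in finish: 22 − 18 = +4 weeks.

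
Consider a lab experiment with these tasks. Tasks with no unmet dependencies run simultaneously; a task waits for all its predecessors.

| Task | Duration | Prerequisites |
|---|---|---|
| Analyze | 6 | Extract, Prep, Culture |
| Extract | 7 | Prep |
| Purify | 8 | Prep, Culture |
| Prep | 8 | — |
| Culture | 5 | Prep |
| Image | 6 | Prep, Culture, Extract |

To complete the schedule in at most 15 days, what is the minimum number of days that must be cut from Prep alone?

6

Current finish: 21 days; target: 15.
Prep is on every critical path, so each day cut from Prep cuts the finish by one (this holds down to a finish of 14).
Need 21 − 15 = 6 days off Prep → Prep becomes 2 days, finish becomes 15.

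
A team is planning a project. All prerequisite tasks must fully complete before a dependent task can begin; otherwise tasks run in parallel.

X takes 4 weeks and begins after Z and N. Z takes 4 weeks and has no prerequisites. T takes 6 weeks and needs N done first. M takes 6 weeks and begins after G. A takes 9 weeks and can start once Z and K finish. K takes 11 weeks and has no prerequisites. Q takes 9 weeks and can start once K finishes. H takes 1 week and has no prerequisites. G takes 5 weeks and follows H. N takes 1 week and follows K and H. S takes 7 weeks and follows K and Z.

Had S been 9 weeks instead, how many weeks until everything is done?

20

Actual critical path: K→Q = 11+9 = 20 ⇒ 20 weeks.
The longest path through S is only 18 weeks, so S has float 2.
No other chain overtakes it, so the finish is 20 weeks.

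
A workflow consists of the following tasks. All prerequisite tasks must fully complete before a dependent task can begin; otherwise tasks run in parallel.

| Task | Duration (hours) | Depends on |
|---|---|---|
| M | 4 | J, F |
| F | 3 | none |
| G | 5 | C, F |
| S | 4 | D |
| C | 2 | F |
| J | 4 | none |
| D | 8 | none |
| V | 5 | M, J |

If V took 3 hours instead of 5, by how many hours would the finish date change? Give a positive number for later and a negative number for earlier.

-1

As given, the longest chain is J→M→V = 4+4+5 = 13, so the finish is 13 hours.
Since V is critical, the -2 change carries straight to that chain (now 11 hours).
The binding chain switches to D→S = 8+4 = 12; finish 12 hours.
Change in finish: 12 − 13 = -1 hours.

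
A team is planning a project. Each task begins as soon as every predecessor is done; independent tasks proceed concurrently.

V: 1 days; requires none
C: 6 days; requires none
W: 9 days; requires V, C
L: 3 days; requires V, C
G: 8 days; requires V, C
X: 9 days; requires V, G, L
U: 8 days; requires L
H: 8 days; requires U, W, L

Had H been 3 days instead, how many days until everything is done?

23

Critical path before the change: C→L→U→H = 6+3+8+8 = 25 giving 25 days.
H is on the critical path; changing it to 3 makes that path 20 days.
Now C→G→X = 6+8+9 = 23 is longest, so the finish becomes 23 days.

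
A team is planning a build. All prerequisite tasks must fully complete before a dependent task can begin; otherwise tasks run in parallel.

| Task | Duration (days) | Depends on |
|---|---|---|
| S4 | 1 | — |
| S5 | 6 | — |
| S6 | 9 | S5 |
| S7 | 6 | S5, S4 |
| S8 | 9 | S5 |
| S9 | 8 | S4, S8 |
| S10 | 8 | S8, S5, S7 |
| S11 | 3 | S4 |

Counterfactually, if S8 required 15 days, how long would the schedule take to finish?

Actual critical path: S5→S8→S9 = 6+9+8 = 23 ⇒ 23 days.
S8 lies on that path, so at 15 days the path becomes 29 days.
That remains the longest chain; total 29 days.

29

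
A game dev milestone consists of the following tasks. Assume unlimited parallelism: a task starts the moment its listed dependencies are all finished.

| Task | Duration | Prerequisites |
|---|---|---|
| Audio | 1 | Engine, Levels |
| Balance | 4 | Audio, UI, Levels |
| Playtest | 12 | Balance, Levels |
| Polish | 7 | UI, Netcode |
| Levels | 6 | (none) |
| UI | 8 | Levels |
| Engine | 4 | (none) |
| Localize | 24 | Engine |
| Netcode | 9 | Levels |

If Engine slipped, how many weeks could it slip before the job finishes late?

2

Levels→UI→Balance→Playtest = 6+8+4+12 = 30 sets the makespan at 30 weeks.
The longest chain containing Engine totals 28 weeks.
Slack of Engine = 2 − 0 = 2 weeks.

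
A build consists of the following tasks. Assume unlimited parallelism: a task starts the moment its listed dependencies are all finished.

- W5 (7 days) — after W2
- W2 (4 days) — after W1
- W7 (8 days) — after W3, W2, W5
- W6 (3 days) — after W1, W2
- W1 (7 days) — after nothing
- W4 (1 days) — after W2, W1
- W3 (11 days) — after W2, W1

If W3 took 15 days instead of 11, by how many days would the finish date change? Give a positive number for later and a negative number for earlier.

The binding path is W1→W2→W3→W7 = 7+4+11+8 = 30; finish at 30 days.
W3 lies on that path, so at 15 days the path becomes 34 days.
The critical path is still W1→W2→W3→W7; finish is now 34 days.
Change in finish: 34 − 30 = +4 days.

4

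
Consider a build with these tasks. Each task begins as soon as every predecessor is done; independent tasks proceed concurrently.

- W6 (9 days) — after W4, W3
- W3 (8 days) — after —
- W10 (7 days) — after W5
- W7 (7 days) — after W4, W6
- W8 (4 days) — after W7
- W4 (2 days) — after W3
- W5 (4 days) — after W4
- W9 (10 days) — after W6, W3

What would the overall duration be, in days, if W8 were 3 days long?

Actual critical path: W3→W4→W6→W7→W8 = 8+2+9+7+4 = 30 ⇒ 30 days.
W8 lies on that path, so at 3 days the path becomes 29 days.
That remains the longest chain; total 29 days.

29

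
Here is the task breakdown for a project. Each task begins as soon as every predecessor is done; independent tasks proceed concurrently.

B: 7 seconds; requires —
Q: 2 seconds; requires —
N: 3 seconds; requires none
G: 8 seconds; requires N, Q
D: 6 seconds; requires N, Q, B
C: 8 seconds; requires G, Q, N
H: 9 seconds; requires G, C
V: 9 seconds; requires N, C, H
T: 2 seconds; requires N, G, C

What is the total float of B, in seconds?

24

The longest chain is N→G→C→H→V = 3+8+8+9+9 = 37; overall finish 37 seconds.
The longest chain containing B totals 13 seconds.
Float = 37 − 13 = 24.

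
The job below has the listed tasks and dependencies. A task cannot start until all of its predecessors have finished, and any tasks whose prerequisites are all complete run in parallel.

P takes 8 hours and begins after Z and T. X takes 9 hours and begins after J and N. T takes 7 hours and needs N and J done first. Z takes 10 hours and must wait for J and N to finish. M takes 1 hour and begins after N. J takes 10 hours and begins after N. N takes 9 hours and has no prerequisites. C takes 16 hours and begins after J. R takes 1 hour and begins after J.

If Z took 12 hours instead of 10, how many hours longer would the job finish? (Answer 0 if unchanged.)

2

Actual critical path: N→J→Z→P = 9+10+10+8 = 37 ⇒ 37 hours.
Z lies on that path, so at 12 hours the path becomes 39 hours.
No other chain overtakes it, so the finish is 39 hours.
Change in finish: 39 − 37 = +2 hours.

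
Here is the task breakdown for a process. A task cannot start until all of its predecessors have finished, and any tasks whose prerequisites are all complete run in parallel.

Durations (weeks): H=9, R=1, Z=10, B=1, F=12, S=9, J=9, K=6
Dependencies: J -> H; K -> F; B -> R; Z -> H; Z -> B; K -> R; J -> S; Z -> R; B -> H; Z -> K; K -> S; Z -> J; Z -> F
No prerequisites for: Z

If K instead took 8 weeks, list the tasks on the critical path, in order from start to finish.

Z, K, F

Baseline: Z→K→F = 10+6+12 = 28 → 28 weeks.
K is on the critical path; changing it to 8 makes that path 30 weeks.
No other chain overtakes it, so the finish is 30 weeks.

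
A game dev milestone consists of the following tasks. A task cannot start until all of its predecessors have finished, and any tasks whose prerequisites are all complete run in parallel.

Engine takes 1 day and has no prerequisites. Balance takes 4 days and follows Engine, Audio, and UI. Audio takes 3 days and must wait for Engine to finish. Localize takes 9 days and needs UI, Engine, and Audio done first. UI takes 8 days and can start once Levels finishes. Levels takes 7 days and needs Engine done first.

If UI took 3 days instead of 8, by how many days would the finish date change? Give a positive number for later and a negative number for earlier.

-5

The binding path is Engine→Levels→UI→Localize = 1+7+8+9 = 25; finish at 25 days.
Since UI is critical, the -5 change carries straight to that chain (now 20 days).
That remains the longest chain; total 20 days.
Change in finish: 20 − 25 = -5 days.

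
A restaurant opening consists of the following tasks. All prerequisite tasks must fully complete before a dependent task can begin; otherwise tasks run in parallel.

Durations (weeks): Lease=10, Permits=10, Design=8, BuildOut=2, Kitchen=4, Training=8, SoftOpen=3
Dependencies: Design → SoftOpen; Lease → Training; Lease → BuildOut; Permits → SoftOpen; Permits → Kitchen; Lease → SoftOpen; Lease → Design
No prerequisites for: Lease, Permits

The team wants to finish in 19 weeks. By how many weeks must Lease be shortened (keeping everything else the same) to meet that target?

2

Current finish: 21 weeks; target: 19.
Lease is on every critical path, so each week cut from Lease cuts the finish by one (this holds down to a finish of 14).
Need 21 − 19 = 2 weeks off Lease → Lease becomes 8 weeks, finish becomes 19.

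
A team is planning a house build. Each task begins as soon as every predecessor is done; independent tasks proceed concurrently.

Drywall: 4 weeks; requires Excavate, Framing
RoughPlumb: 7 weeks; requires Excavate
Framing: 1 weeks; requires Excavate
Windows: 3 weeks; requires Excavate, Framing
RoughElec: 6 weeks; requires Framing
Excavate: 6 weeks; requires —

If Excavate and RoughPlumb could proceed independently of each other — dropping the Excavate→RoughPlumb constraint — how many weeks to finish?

13

With the dependency in place, Excavate→Framing→RoughElec = 6+1+6 = 13 sets the finish at 13 weeks.
Without Excavate→RoughPlumb, RoughPlumb's earliest start moves from 6 to 0.
New critical path: Excavate→Framing→RoughElec = 6+1+6 = 13 ⇒ 13 weeks.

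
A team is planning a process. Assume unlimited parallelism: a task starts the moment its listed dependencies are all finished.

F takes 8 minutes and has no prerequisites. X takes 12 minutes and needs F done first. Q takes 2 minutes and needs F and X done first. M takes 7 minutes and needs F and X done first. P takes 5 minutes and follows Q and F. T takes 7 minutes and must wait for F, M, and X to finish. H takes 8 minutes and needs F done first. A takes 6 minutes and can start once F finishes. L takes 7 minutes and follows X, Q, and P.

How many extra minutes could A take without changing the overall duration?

20

The longest chain is F→X→Q→P→L = 8+12+2+5+7 = 34; overall finish 34 minutes.
The longest chain containing A totals 14 minutes.
Slack of A = 28 − 8 = 20 minutes.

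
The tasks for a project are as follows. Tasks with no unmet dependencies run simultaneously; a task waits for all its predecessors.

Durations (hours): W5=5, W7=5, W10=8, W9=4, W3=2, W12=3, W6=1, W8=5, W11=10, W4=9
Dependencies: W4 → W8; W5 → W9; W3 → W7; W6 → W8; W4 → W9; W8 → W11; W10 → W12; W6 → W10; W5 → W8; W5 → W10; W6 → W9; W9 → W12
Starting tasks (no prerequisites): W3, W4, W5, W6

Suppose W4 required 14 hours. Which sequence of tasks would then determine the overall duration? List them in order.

W4, W8, W11

The binding path is W4→W8→W11 = 9+5+10 = 24; finish at 24 hours.
W4 lies on that path, so at 14 hours the path becomes 29 hours.
That remains the longest chain; total 29 hours.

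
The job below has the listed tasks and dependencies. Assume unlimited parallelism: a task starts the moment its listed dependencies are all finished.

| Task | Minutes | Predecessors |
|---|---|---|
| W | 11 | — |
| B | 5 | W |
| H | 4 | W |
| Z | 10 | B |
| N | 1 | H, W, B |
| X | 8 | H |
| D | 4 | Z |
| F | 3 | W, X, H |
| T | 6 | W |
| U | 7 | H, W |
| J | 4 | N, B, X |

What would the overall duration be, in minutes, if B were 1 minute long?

27

Baseline: W→B→Z→D = 11+5+10+4 = 30 → 30 minutes.
Since B is critical, the -4 change carries straight to that chain (now 26 minutes).
Now W→H→X→J = 11+4+8+4 = 27 is longest, so the finish becomes 27 minutes.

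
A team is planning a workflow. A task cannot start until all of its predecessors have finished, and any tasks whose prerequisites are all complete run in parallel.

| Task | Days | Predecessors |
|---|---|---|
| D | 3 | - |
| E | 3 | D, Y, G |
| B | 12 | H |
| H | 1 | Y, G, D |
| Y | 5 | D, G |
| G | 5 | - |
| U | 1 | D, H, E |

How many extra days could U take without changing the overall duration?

G→Y→H→B = 5+5+1+12 = 23 sets the makespan at 23 days.
U finishes as early as 14 and must finish by 23.
So U can slip 23 − 14 = 9 days.

9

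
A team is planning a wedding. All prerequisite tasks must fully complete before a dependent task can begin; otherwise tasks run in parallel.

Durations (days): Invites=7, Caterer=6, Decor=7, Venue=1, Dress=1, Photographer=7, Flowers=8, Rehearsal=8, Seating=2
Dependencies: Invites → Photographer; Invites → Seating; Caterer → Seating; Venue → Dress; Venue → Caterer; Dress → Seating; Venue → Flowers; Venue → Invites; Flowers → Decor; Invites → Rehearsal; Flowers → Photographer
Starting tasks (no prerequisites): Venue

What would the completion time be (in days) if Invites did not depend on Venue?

16

Before: longest chain Venue→Invites→Rehearsal = 1+7+8 = 16, finish 16.
Without Venue→Invites, Invites's earliest start moves from 1 to 0.
After: Venue→Flowers→Photographer = 1+8+7 = 16 → 16 days.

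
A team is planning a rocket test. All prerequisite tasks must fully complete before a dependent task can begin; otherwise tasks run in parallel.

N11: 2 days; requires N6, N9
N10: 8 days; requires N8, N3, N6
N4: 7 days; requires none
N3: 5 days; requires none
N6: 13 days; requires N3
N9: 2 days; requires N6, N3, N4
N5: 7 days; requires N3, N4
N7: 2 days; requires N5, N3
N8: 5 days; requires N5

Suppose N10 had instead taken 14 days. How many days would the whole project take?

The binding path is N4→N5→N8→N10 = 7+7+5+8 = 27; finish at 27 days.
Since N10 is critical, the +6 change carries straight to that chain (now 33 days).
That remains the longest chain; total 33 days.

33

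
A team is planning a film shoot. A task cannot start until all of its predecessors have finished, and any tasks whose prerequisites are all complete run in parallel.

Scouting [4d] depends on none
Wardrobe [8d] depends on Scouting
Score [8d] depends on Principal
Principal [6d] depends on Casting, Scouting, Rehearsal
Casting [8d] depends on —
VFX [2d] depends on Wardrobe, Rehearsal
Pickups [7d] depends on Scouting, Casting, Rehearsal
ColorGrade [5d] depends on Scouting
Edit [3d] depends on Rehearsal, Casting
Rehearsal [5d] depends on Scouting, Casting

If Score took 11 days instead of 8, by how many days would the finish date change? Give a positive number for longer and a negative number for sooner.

3

Critical path before the change: Casting→Rehearsal→Principal→Score = 8+5+6+8 = 27 giving 27 days.
Score lies on that path, so at 11 days the path becomes 30 days.
No other chain overtakes it, so the finish is 30 days.
Change in finish: 30 − 27 = +3 days.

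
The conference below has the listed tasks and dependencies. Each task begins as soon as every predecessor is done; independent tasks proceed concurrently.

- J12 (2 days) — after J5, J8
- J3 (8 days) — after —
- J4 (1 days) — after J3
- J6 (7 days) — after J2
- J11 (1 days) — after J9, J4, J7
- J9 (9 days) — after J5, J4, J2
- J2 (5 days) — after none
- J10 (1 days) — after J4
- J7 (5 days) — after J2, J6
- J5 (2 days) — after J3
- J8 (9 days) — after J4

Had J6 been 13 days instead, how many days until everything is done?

24

The binding path is J3→J4→J8→J12 = 8+1+9+2 = 20; finish at 20 days.
J6 is off the critical path — its longest chain is 18 days, giving 2 of slack.
Now J2→J6→J7→J11 = 5+13+5+1 = 24 is longest, so the finish becomes 24 days.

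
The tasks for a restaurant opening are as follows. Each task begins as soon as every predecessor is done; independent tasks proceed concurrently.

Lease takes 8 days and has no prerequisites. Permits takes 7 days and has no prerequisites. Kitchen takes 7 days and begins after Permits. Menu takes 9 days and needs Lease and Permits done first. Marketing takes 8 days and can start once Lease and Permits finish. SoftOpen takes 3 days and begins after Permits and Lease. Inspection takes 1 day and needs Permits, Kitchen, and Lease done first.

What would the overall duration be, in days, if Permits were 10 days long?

The binding path is Lease→Menu = 8+9 = 17; finish at 17 days.
Permits is off the critical path — its longest chain is 16 days, giving 1 of slack.
The binding chain switches to Permits→Menu = 10+9 = 19; finish 19 days.

19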